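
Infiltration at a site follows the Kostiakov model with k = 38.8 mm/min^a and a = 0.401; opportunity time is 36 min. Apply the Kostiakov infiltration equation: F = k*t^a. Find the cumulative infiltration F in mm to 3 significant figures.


F = 38.8 * 36^0.401 = 163 mm
Therefore the cumulative infiltration F = 163 mm.


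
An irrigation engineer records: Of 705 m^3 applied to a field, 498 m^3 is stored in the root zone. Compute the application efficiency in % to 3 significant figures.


Approach: apply the application efficiency ratio, Ea = (stored/applied)*100.
Ea = (498/705)*100 = 70.6 %
Therefore the application efficiency = 70.6 %.


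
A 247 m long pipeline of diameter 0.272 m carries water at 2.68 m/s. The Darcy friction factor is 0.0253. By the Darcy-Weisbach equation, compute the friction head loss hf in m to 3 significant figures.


Approach: apply the Darcy-Weisbach equation, hf = f*(L/D)*(v^2/(2g)).
hf = 0.0253 * (247/0.272) * (2.68^2 / (2*9.81))
hf = 8.41 m
Therefore the friction head loss hf = 8.41 m.


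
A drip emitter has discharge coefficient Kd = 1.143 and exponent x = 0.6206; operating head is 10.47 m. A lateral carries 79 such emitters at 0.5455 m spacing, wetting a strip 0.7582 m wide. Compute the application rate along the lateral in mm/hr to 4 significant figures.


Approach: apply the emitter equation with a lateral mass balance, q = Kd*h^x; Q = n*q; rate = Q/(n*spacing*width).
Step 1 — single emitter flow (q = Kd*h^x):
  q = 1.143 * 10.47^0.6206 = 4.90936 L/hr
Step 2 — total lateral flow: Q = 79 * 4.90936 = 387.840 L/hr
Step 3 — wetted area: A = 79 * 0.5455 * 0.7582 = 32.6742 m^2
Step 4 — application rate: Q/A = 387.840/32.6742 = 11.87 mm/hr
Therefore the application rate along the lateral = 11.87 mm/hr.


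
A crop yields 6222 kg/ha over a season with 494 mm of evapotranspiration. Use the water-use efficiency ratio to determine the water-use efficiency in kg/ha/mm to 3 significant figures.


Approach: apply the water-use efficiency ratio, WUE = yield/ET.
WUE = 6222 / 494 = 12.6 kg/ha/mm
Therefore the water-use efficiency = 12.6 kg/ha/mm.


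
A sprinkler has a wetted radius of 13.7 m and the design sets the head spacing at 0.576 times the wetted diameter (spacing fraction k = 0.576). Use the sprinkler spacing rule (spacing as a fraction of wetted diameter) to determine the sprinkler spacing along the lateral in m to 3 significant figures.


Approach: apply the sprinkler spacing rule (spacing as a fraction of wetted diameter), S = k*(2*R).
S = 0.576 * (2 * 13.7) = 15.8 m
Therefore the sprinkler spacing along the lateral = 15.8 m.


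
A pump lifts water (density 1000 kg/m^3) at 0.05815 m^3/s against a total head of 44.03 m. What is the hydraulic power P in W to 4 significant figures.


Approach: apply the hydraulic power relation, P = rho*g*Q*H.
P = 1000 * 9.81 * 0.05815 * 44.03 = 25120 W
Therefore the hydraulic power P = 25120 W.


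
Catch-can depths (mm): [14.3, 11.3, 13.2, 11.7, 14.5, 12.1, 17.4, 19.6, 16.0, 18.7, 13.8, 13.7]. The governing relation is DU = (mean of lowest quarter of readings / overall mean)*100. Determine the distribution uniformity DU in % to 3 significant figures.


sorted lowest 3 of 12: [11.3, 11.7, 12.1] -> mean = 11.700 mm
overall mean = 14.692 mm
DU = (11.700/14.692)*100 = 79.6 %
Therefore the distribution uniformity DU = 79.6 %.


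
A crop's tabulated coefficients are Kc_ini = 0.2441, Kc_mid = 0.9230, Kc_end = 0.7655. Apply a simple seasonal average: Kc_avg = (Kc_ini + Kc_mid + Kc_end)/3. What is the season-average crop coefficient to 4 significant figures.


Kc_avg = (0.2441 + 0.9230 + 0.7655)/3 = 0.6442
Therefore the season-average crop coefficient = 0.6442.


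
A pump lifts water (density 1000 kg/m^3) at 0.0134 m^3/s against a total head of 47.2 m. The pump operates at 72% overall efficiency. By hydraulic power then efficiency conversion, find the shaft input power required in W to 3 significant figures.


Approach: apply hydraulic power then efficiency conversion, P = rho*g*Q*H; P_in = P/eta.
Step 1 — hydraulic power (P = rho*g*Q*H):
  P = 1000 * 9.81 * 0.0134 * 47.2 = 6204.6 W
Step 2 — input power: P_in = P/eta = 6204.6 / 0.72 = 8620 W
Therefore the shaft input power required = 8620 W.


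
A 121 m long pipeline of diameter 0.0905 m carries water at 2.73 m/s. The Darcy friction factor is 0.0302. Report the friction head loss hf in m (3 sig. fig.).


Approach: apply the Darcy-Weisbach equation, hf = f*(L/D)*(v^2/(2g)).
hf = 0.0302 * (121/0.0905) * (2.73^2 / (2*9.81))
hf = 15.3 m
Therefore the friction head loss hf = 15.3 m.


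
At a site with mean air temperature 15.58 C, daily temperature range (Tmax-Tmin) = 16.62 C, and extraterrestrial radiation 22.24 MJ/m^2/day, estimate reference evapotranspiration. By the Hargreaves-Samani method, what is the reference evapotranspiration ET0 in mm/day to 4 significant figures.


Approach: apply the Hargreaves-Samani method, ET0 = 0.0023*(Tmean+17.8)*sqrt(Tmax-Tmin)*0.408*Ra.
ET0 = 0.0023*(15.58+17.8)*sqrt(16.62)*0.408*22.24 = 2.840 mm/day
Therefore the reference evapotranspiration ET0 = 2.840 mm/day.


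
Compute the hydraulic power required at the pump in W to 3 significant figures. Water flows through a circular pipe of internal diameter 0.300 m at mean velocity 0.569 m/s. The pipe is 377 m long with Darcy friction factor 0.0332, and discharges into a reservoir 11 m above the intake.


Approach: apply continuity + Darcy-Weisbach + hydraulic power, Q = A*v; hf = f*(L/D)*(v^2/(2g)); H = static + hf; P = rho*g*Q*H.
Step 1 — flow rate (continuity, Q = A*v):
  A = pi*(0.300/2)^2 = 0.070686 m^2
  Q = 0.070686 * 0.569 = 0.040220 m^3/s
Step 2 — friction head loss (Darcy-Weisbach):
  hf = 0.0332 * (377/0.300) * (0.569^2 / (2*9.81))
  hf = 0.68847 m
Step 3 — total head: H = 11 + 0.68847 = 11.688 m
Step 4 — hydraulic power (P = rho*g*Q*H):
  P = 1000 * 9.81 * 0.040220 * 11.688 = 4610 W
Therefore the hydraulic power required at the pump = 4610 W.


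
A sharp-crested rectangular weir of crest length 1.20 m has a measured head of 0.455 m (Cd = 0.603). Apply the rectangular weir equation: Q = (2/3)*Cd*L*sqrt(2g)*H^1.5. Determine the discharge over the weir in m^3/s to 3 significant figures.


Q = (2/3)*0.603*1.20*sqrt(2*9.81)*0.455^1.5 = 0.656 m^3/s
Therefore the discharge over the weir = 0.656 m^3/s.


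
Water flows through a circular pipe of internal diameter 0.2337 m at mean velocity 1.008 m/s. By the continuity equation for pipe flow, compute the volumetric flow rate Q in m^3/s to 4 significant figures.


Approach: apply the continuity equation for pipe flow, Q = A * v with A = pi*(D/2)^2.
A = pi*(0.2337/2)^2 = 0.0428951 m^2
Q = 0.0428951 * 1.008 = 0.04324 m^3/s
Therefore the volumetric flow rate Q = 0.04324 m^3/s.


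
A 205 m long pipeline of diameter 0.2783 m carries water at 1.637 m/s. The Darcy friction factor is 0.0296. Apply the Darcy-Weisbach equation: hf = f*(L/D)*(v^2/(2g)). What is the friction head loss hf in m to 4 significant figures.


hf = 0.0296 * (205/0.2783) * (1.637^2 / (2*9.81))
hf = 2.978 m
Therefore the friction head loss hf = 2.978 m.


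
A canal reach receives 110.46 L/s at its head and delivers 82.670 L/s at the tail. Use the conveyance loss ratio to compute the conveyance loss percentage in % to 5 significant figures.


Approach: apply the conveyance loss ratio, loss% = ((Q_head - Q_tail)/Q_head)*100.
loss = ((110.46 - 82.670)/110.46)*100 = 25.158 %
Therefore the conveyance loss percentage = 25.158 %.


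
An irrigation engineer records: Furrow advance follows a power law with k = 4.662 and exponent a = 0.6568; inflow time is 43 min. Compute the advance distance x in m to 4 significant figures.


Approach: apply the power-law advance function, x = k*t^a.
x = 4.662 * 43^0.6568 = 55.14 m
Therefore the advance distance x = 55.14 m.


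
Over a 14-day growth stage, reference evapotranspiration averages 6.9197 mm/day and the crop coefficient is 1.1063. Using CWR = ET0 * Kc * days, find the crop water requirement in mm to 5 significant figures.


CWR = 6.9197 * 1.1063 * 14 = 107.17 mm
Therefore the crop water requirement = 107.17 mm.


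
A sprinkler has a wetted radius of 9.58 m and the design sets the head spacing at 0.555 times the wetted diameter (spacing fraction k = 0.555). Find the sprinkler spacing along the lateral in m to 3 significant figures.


Approach: apply the sprinkler spacing rule (spacing as a fraction of wetted diameter), S = k*(2*R).
S = 0.555 * (2 * 9.58) = 10.6 m
Therefore the sprinkler spacing along the lateral = 10.6 m.


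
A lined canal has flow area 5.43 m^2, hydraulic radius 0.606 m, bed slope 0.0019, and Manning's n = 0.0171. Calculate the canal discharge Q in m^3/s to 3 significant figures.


Approach: apply Manning's equation, Q = (1/n)*A*R^(2/3)*S^(1/2).
Q = (1/0.0171) * 5.43 * 0.606^(2/3) * 0.0019^(1/2) = 9.91 m^3/s
Therefore the canal discharge Q = 9.91 m^3/s.


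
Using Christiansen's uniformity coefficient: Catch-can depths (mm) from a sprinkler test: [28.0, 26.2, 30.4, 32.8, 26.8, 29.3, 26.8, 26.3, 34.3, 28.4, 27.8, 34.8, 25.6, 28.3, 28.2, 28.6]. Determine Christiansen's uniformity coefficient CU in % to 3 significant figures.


Approach: apply Christiansen's uniformity coefficient, CU = (1 - mean_abs_deviation/mean)*100.
mean = 28.913 mm
mean |d_i - mean| = 2.1297 mm
CU = (1 - 2.1297/28.913)*100 = 92.6 %
Therefore Christiansen's uniformity coefficient CU = 92.6 %.


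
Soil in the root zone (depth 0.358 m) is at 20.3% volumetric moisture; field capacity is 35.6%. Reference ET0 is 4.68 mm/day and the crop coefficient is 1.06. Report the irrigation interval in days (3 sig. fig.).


Approach: apply soil-water budget scheduling, SMD = (FC-theta)/100*depth*1000; ETc = ET0*Kc; interval = SMD/ETc.
Step 1 — soil moisture deficit:
  SMD = (35.6 - 20.3)/100 * 0.358 * 1000 = 54.774 mm
Step 2 — daily crop ET (ETc = ET0*Kc):
  ETc = 4.68 * 1.06 = 4.9608 mm/day
Step 3 — irrigation interval (SMD/ETc):
  interval = 54.774 / 4.9608 = 11.0 days
Therefore the irrigation interval = 11.0 days.


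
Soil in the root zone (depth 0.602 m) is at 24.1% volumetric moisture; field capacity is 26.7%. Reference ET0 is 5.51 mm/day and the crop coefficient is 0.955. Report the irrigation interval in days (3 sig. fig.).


Approach: apply soil-water budget scheduling, SMD = (FC-theta)/100*depth*1000; ETc = ET0*Kc; interval = SMD/ETc.
Step 1 — soil moisture deficit:
  SMD = (26.7 - 24.1)/100 * 0.602 * 1000 = 15.652 mm
Step 2 — daily crop ET (ETc = ET0*Kc):
  ETc = 5.51 * 0.955 = 5.2620 mm/day
Step 3 — irrigation interval (SMD/ETc):
  interval = 15.652 / 5.2620 = 2.97 days
Therefore the irrigation interval = 2.97 days.


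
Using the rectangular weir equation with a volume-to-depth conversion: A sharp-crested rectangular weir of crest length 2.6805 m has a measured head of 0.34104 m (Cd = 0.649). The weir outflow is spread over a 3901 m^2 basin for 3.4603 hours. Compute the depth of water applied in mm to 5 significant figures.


Approach: apply the rectangular weir equation with a volume-to-depth conversion, Q = (2/3)*Cd*L*sqrt(2g)*H^1.5; d = Q*t/A * 1000.
Step 1 — weir discharge:
  Q = (2/3)*0.649*2.6805*sqrt(2*9.81)*0.34104^1.5 = 1.023120 m^3/s
Step 2 — volume: V = 1.023120 * 3.4603*3600 = 12745.09 m^3
Step 3 — depth: d = V/A * 1000 = 12745.09/3901 * 1000 = 3267.1 mm
Therefore the depth of water applied = 3267.1 mm.


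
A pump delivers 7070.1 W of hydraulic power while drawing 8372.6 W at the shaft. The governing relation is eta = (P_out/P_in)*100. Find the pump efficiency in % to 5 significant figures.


eta = (7070.1 / 8372.6) * 100 = 84.443 %
Therefore the pump efficiency = 84.443 %.


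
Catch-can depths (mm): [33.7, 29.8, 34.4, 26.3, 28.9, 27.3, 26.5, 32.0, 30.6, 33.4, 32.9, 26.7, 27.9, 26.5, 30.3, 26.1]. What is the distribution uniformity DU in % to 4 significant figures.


Approach: apply the low-quarter distribution uniformity, DU = (mean of lowest quarter of readings / overall mean)*100.
sorted lowest 4 of 16: [26.1, 26.3, 26.5, 26.5] -> mean = 26.3500 mm
overall mean = 29.5813 mm
DU = (26.3500/29.5813)*100 = 89.08 %
Therefore the distribution uniformity DU = 89.08 %.


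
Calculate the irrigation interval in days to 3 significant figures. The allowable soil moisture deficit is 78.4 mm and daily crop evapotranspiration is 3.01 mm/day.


Approach: apply the irrigation interval relation, interval = SMD / ETc.
interval = 78.4 / 3.01 = 26.0 days
Therefore the irrigation interval = 26.0 days.


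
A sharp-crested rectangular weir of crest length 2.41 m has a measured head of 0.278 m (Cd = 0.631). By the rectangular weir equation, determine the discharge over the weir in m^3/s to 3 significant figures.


Approach: apply the rectangular weir equation, Q = (2/3)*Cd*L*sqrt(2g)*H^1.5.
Q = (2/3)*0.631*2.41*sqrt(2*9.81)*0.278^1.5 = 0.658 m^3/s
Therefore the discharge over the weir = 0.658 m^3/s.


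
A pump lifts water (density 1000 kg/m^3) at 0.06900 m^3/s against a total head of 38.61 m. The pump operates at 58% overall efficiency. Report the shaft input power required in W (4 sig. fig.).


Approach: apply hydraulic power then efficiency conversion, P = rho*g*Q*H; P_in = P/eta.
Step 1 — hydraulic power (P = rho*g*Q*H):
  P = 1000 * 9.81 * 0.06900 * 38.61 = 26134.7 W
Step 2 — input power: P_in = P/eta = 26134.7 / 0.58 = 45060 W
Therefore the shaft input power required = 45060 W.


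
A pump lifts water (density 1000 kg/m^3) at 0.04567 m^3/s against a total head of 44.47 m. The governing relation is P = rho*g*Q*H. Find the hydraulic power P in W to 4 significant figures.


P = 1000 * 9.81 * 0.04567 * 44.47 = 19920 W
Therefore the hydraulic power P = 19920 W.


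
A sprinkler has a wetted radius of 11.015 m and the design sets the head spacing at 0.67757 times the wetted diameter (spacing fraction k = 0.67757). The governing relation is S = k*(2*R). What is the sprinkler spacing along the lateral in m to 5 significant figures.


S = 0.67757 * (2 * 11.015) = 14.927 m
Therefore the sprinkler spacing along the lateral = 14.927 m.


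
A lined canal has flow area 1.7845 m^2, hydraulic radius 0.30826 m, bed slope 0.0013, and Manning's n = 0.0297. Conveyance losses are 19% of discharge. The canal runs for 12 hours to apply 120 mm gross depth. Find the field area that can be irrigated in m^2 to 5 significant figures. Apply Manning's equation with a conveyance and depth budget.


Approach: apply Manning's equation with a conveyance and depth budget, Q = (1/n)*A*R^(2/3)*S^(1/2); Q_field = Q*(1-loss); Area = Q_field*t/(d/1000).
Step 1 — canal discharge (Manning's equation):
  Q = (1/0.0297) * 1.7845 * 0.30826^(2/3) * 0.0013^(1/2) = 0.9885756 m^3/s
Step 2 — delivered flow: Q_field = 0.9885756*(1 - 19/100) = 0.8007463 m^3/s
Step 3 — volume delivered: V = 0.8007463 * 12*3600 = 34592.24 m^3
Step 4 — area served: A = V / (depth/1000) = 34592.24 / 0.12 = 288270 m^2
Therefore the field area that can be irrigated = 288270 m^2.


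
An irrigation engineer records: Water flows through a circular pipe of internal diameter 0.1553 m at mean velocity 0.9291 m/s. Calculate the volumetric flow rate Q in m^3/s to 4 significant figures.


Approach: apply the continuity equation for pipe flow, Q = A * v with A = pi*(D/2)^2.
A = pi*(0.1553/2)^2 = 0.0189423 m^2
Q = 0.0189423 * 0.9291 = 0.01760 m^3/s
Therefore the volumetric flow rate Q = 0.01760 m^3/s.


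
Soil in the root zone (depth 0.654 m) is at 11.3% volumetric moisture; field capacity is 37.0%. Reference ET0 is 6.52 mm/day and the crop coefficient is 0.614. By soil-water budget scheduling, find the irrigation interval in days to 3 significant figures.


Approach: apply soil-water budget scheduling, SMD = (FC-theta)/100*depth*1000; ETc = ET0*Kc; interval = SMD/ETc.
Step 1 — soil moisture deficit:
  SMD = (37.0 - 11.3)/100 * 0.654 * 1000 = 168.08 mm
Step 2 — daily crop ET (ETc = ET0*Kc):
  ETc = 6.52 * 0.614 = 4.0033 mm/day
Step 3 — irrigation interval (SMD/ETc):
  interval = 168.08 / 4.0033 = 42.0 days
Therefore the irrigation interval = 42.0 days.


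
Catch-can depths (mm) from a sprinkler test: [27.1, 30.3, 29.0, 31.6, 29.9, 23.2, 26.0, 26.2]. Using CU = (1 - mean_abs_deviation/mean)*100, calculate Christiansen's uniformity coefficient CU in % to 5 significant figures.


mean = 27.91250 mm
mean |d_i - mean| = 2.287500 mm
CU = (1 - 2.287500/27.91250)*100 = 91.805 %
Therefore Christiansen's uniformity coefficient CU = 91.805 %.


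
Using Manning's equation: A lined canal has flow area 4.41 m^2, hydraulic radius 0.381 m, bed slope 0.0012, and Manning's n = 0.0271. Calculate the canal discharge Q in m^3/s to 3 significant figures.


Approach: apply Manning's equation, Q = (1/n)*A*R^(2/3)*S^(1/2).
Q = (1/0.0271) * 4.41 * 0.381^(2/3) * 0.0012^(1/2) = 2.96 m^3/s
Therefore the canal discharge Q = 2.96 m^3/s.


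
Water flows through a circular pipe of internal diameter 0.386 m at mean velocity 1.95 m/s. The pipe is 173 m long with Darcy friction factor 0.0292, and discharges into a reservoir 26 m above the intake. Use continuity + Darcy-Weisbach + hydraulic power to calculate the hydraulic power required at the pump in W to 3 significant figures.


Approach: apply continuity + Darcy-Weisbach + hydraulic power, Q = A*v; hf = f*(L/D)*(v^2/(2g)); H = static + hf; P = rho*g*Q*H.
Step 1 — flow rate (continuity, Q = A*v):
  A = pi*(0.386/2)^2 = 0.11702 m^2
  Q = 0.11702 * 1.95 = 0.22819 m^3/s
Step 2 — friction head loss (Darcy-Weisbach):
  hf = 0.0292 * (173/0.386) * (1.95^2 / (2*9.81))
  hf = 2.5364 m
Step 3 — total head: H = 26 + 2.5364 = 28.536 m
Step 4 — hydraulic power (P = rho*g*Q*H):
  P = 1000 * 9.81 * 0.22819 * 28.536 = 63900 W
Therefore the hydraulic power required at the pump = 63900 W.


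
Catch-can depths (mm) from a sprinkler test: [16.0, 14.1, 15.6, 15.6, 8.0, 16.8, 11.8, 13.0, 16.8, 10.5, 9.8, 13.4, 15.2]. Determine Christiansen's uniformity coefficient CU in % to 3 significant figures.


Approach: apply Christiansen's uniformity coefficient, CU = (1 - mean_abs_deviation/mean)*100.
mean = 13.585 mm
mean |d_i - mean| = 2.3089 mm
CU = (1 - 2.3089/13.585)*100 = 83.0 %
Therefore Christiansen's uniformity coefficient CU = 83.0 %.


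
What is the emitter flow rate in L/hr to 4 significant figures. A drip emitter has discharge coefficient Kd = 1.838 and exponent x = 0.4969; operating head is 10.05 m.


Approach: apply the emitter characteristic equation, q = Kd * h^x.
q = 1.838 * 10.05^0.4969 = 5.785 L/hr
Therefore the emitter flow rate = 5.785 L/hr.


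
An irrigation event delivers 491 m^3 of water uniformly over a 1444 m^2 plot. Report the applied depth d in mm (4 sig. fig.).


Approach: apply depth from volume over area, d = (V/A)*1000.
d = (491 / 1444) * 1000 = 340.0 mm
Therefore the applied depth d = 340.0 mm.


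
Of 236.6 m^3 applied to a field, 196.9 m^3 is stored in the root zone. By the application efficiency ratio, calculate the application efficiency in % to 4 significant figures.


Approach: apply the application efficiency ratio, Ea = (stored/applied)*100.
Ea = (196.9/236.6)*100 = 83.22 %
Therefore the application efficiency = 83.22 %.


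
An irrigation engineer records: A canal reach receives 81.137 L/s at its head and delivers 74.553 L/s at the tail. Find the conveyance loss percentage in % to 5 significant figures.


Approach: apply the conveyance loss ratio, loss% = ((Q_head - Q_tail)/Q_head)*100.
loss = ((81.137 - 74.553)/81.137)*100 = 8.1147 %
Therefore the conveyance loss percentage = 8.1147 %.


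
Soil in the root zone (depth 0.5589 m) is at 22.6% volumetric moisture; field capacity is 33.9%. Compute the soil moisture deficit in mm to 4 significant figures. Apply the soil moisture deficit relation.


Approach: apply the soil moisture deficit relation, SMD = (FC - theta)/100 * depth * 1000.
SMD = (33.9 - 22.6)/100 * 0.5589 * 1000 = 63.16 mm
Therefore the soil moisture deficit = 63.16 mm.


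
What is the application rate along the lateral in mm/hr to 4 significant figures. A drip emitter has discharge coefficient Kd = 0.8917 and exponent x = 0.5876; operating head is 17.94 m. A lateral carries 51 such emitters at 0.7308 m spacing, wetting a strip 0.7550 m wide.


Approach: apply the emitter equation with a lateral mass balance, q = Kd*h^x; Q = n*q; rate = Q/(n*spacing*width).
Step 1 — single emitter flow (q = Kd*h^x):
  q = 0.8917 * 17.94^0.5876 = 4.86368 L/hr
Step 2 — total lateral flow: Q = 51 * 4.86368 = 248.048 L/hr
Step 3 — wetted area: A = 51 * 0.7308 * 0.7550 = 28.1395 m^2
Step 4 — application rate: Q/A = 248.048/28.1395 = 8.815 mm/hr
Therefore the application rate along the lateral = 8.815 mm/hr.


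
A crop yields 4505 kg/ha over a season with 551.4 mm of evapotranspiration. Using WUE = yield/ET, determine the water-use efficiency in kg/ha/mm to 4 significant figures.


WUE = 4505 / 551.4 = 8.170 kg/ha/mm
Therefore the water-use efficiency = 8.170 kg/ha/mm.


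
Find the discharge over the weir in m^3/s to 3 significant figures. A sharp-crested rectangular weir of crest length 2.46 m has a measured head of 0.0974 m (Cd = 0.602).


Approach: apply the rectangular weir equation, Q = (2/3)*Cd*L*sqrt(2g)*H^1.5.
Q = (2/3)*0.602*2.46*sqrt(2*9.81)*0.0974^1.5 = 0.133 m^3/s
Therefore the discharge over the weir = 0.133 m^3/s.


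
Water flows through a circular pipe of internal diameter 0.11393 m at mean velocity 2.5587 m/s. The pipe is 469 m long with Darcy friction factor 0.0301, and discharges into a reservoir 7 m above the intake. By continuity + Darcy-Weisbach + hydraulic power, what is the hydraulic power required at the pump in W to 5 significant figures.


Approach: apply continuity + Darcy-Weisbach + hydraulic power, Q = A*v; hf = f*(L/D)*(v^2/(2g)); H = static + hf; P = rho*g*Q*H.
Step 1 — flow rate (continuity, Q = A*v):
  A = pi*(0.11393/2)^2 = 0.01019450 m^2
  Q = 0.01019450 * 2.5587 = 0.02608468 m^3/s
Step 2 — friction head loss (Darcy-Weisbach):
  hf = 0.0301 * (469/0.11393) * (2.5587^2 / (2*9.81))
  hf = 41.34671 m
Step 3 — total head: H = 7 + 41.34671 = 48.34671 m
Step 4 — hydraulic power (P = rho*g*Q*H):
  P = 1000 * 9.81 * 0.02608468 * 48.34671 = 12371 W
Therefore the hydraulic power required at the pump = 12371 W.


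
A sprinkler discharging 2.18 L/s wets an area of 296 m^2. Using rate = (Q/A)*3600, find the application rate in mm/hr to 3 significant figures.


rate = (2.18 / 296) * 3600 = 26.5 mm/hr
Therefore the application rate = 26.5 mm/hr.


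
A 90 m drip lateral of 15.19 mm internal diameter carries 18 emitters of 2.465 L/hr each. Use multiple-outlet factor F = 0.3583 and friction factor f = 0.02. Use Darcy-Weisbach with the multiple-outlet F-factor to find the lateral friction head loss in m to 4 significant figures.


Approach: apply Darcy-Weisbach with the multiple-outlet F-factor, Q = n*q/(3600*1000) m^3/s; v = Q/A; hf = F*f*(L/D)*(v^2/(2g)).
Q = 18*2.465/(3600*1000) = 1.23250e-05 m^3/s
A = pi*(15.19e-3/2)^2 = 1.81220e-04 m^2, so v = Q/A = 0.0680114 m/s
hf = 0.3583*0.02*(90/0.01519)*(0.0680114^2/(2*9.81)) = 0.01001 m
Therefore the lateral friction head loss = 0.01001 m.


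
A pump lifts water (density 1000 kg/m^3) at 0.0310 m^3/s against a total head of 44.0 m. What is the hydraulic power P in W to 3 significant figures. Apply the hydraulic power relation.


Approach: apply the hydraulic power relation, P = rho*g*Q*H.
P = 1000 * 9.81 * 0.0310 * 44.0 = 13400 W
Therefore the hydraulic power P = 13400 W.


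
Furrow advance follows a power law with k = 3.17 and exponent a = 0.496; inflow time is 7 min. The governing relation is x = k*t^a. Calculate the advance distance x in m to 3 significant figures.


x = 3.17 * 7^0.496 = 8.32 m
Therefore the advance distance x = 8.32 m.


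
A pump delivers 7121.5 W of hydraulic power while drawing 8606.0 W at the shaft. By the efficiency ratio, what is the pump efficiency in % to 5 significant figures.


Approach: apply the efficiency ratio, eta = (P_out/P_in)*100.
eta = (7121.5 / 8606.0) * 100 = 82.750 %
Therefore the pump efficiency = 82.750 %.


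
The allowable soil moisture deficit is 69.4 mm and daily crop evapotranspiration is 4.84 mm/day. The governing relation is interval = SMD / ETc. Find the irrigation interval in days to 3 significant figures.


interval = 69.4 / 4.84 = 14.3 days
Therefore the irrigation interval = 14.3 days.


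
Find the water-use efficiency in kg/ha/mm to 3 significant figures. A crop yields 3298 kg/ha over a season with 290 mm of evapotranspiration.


Approach: apply the water-use efficiency ratio, WUE = yield/ET.
WUE = 3298 / 290 = 11.4 kg/ha/mm
Therefore the water-use efficiency = 11.4 kg/ha/mm.


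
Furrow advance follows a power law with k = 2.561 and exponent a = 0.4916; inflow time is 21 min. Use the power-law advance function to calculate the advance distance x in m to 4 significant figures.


Approach: apply the power-law advance function, x = k*t^a.
x = 2.561 * 21^0.4916 = 11.44 m
Therefore the advance distance x = 11.44 m.


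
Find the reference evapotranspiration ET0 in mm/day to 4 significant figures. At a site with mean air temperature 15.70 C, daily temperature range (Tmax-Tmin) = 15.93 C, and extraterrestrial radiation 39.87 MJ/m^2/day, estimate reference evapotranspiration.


Approach: apply the Hargreaves-Samani method, ET0 = 0.0023*(Tmean+17.8)*sqrt(Tmax-Tmin)*0.408*Ra.
ET0 = 0.0023*(15.70+17.8)*sqrt(15.93)*0.408*39.87 = 5.002 mm/day
Therefore the reference evapotranspiration ET0 = 5.002 mm/day.


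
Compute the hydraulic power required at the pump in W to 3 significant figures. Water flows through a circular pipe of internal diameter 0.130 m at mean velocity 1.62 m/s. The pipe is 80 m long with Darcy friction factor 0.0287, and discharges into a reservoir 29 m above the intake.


Approach: apply continuity + Darcy-Weisbach + hydraulic power, Q = A*v; hf = f*(L/D)*(v^2/(2g)); H = static + hf; P = rho*g*Q*H.
Step 1 — flow rate (continuity, Q = A*v):
  A = pi*(0.130/2)^2 = 0.013273 m^2
  Q = 0.013273 * 1.62 = 0.021503 m^3/s
Step 2 — friction head loss (Darcy-Weisbach):
  hf = 0.0287 * (80/0.130) * (1.62^2 / (2*9.81))
  hf = 2.3624 m
Step 3 — total head: H = 29 + 2.3624 = 31.362 m
Step 4 — hydraulic power (P = rho*g*Q*H):
  P = 1000 * 9.81 * 0.021503 * 31.362 = 6620 W
Therefore the hydraulic power required at the pump = 6620 W.


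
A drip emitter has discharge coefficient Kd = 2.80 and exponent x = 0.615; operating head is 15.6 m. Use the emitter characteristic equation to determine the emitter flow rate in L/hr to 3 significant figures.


Approach: apply the emitter characteristic equation, q = Kd * h^x.
q = 2.80 * 15.6^0.615 = 15.2 L/hr
Therefore the emitter flow rate = 15.2 L/hr.


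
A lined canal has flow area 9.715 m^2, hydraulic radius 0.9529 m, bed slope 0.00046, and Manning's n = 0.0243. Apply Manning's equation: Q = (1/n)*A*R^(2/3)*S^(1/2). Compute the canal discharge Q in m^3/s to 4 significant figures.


Q = (1/0.0243) * 9.715 * 0.9529^(2/3) * 0.00046^(1/2) = 8.303 m^3/s
Therefore the canal discharge Q = 8.303 m^3/s.


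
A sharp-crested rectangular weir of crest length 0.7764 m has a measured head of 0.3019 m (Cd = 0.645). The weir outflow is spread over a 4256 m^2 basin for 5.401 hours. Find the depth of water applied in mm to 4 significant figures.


Approach: apply the rectangular weir equation with a volume-to-depth conversion, Q = (2/3)*Cd*L*sqrt(2g)*H^1.5; d = Q*t/A * 1000.
Step 1 — weir discharge:
  Q = (2/3)*0.645*0.7764*sqrt(2*9.81)*0.3019^1.5 = 0.245300 m^3/s
Step 2 — volume: V = 0.245300 * 5.401*3600 = 4769.52 m^3
Step 3 — depth: d = V/A * 1000 = 4769.52/4256 * 1000 = 1121 mm
Therefore the depth of water applied = 1121 mm.


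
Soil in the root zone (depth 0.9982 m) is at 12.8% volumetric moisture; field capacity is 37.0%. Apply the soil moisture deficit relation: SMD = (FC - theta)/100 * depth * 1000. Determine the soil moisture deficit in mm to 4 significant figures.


SMD = (37.0 - 12.8)/100 * 0.9982 * 1000 = 241.6 mm
Therefore the soil moisture deficit = 241.6 mm.


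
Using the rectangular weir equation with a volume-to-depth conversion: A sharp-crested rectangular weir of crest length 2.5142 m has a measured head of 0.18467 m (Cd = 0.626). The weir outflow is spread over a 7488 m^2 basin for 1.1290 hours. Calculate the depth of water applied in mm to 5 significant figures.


Approach: apply the rectangular weir equation with a volume-to-depth conversion, Q = (2/3)*Cd*L*sqrt(2g)*H^1.5; d = Q*t/A * 1000.
Step 1 — weir discharge:
  Q = (2/3)*0.626*2.5142*sqrt(2*9.81)*0.18467^1.5 = 0.3688306 m^3/s
Step 2 — volume: V = 0.3688306 * 1.1290*3600 = 1499.075 m^3
Step 3 — depth: d = V/A * 1000 = 1499.075/7488 * 1000 = 200.20 mm
Therefore the depth of water applied = 200.20 mm.


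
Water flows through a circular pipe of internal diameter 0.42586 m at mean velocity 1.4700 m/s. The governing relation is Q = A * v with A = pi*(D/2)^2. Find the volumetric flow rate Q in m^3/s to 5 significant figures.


A = pi*(0.42586/2)^2 = 0.1424373 m^2
Q = 0.1424373 * 1.4700 = 0.20938 m^3/s
Therefore the volumetric flow rate Q = 0.20938 m^3/s.


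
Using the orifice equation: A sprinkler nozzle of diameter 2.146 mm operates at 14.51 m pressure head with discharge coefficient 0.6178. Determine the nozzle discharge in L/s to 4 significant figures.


Approach: apply the orifice equation, Q = Cd*A*sqrt(2*g*h), A = pi*(d/2)^2.
A = pi*(2.146e-3/2)^2 = 3.61701e-06 m^2
Q = 0.6178 * 3.61701e-06 * sqrt(2*9.81*14.51) * 1000 = 0.03770 L/s
Therefore the nozzle discharge = 0.03770 L/s.


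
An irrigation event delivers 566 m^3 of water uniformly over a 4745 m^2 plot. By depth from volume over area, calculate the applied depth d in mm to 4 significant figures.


Approach: apply depth from volume over area, d = (V/A)*1000.
d = (566 / 4745) * 1000 = 119.3 mm
Therefore the applied depth d = 119.3 mm.


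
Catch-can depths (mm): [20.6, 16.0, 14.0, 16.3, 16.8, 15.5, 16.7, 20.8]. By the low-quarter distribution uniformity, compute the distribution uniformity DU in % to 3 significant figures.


Approach: apply the low-quarter distribution uniformity, DU = (mean of lowest quarter of readings / overall mean)*100.
sorted lowest 2 of 8: [14.0, 15.5] -> mean = 14.750 mm
overall mean = 17.087 mm
DU = (14.750/17.087)*100 = 86.3 %
Therefore the distribution uniformity DU = 86.3 %.


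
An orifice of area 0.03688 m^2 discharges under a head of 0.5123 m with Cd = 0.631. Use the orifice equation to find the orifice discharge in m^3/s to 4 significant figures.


Approach: apply the orifice equation, Q = Cd*A*sqrt(2*g*h).
Q = 0.631 * 0.03688 * sqrt(2*9.81*0.5123) = 0.07378 m^3/s
Therefore the orifice discharge = 0.07378 m^3/s.


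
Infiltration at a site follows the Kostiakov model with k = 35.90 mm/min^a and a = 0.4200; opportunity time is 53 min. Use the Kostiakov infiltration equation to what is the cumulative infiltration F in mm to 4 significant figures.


Approach: apply the Kostiakov infiltration equation, F = k*t^a.
F = 35.90 * 53^0.4200 = 190.2 mm
Therefore the cumulative infiltration F = 190.2 mm.


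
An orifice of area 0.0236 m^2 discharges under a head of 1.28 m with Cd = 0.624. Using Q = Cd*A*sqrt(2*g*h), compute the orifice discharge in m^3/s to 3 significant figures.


Q = 0.624 * 0.0236 * sqrt(2*9.81*1.28) = 0.0738 m^3/s
Therefore the orifice discharge = 0.0738 m^3/s.


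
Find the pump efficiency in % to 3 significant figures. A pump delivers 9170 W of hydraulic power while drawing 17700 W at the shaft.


Approach: apply the efficiency ratio, eta = (P_out/P_in)*100.
eta = (9170 / 17700) * 100 = 51.8 %
Therefore the pump efficiency = 51.8 %.


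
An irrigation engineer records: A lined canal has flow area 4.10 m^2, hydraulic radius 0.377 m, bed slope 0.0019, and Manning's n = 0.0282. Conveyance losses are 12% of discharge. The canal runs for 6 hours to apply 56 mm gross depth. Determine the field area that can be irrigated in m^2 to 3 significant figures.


Approach: apply Manning's equation with a conveyance and depth budget, Q = (1/n)*A*R^(2/3)*S^(1/2); Q_field = Q*(1-loss); Area = Q_field*t/(d/1000).
Step 1 — canal discharge (Manning's equation):
  Q = (1/0.0282) * 4.10 * 0.377^(2/3) * 0.0019^(1/2) = 3.3073 m^3/s
Step 2 — delivered flow: Q_field = 3.3073*(1 - 12/100) = 2.9104 m^3/s
Step 3 — volume delivered: V = 2.9104 * 6*3600 = 62865 m^3
Step 4 — area served: A = V / (depth/1000) = 62865 / 0.056 = 1120000 m^2
Therefore the field area that can be irrigated = 1120000 m^2.


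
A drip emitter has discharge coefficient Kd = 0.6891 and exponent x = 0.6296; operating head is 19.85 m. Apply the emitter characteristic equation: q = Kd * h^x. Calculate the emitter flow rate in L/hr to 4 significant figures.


q = 0.6891 * 19.85^0.6296 = 4.522 L/hr
Therefore the emitter flow rate = 4.522 L/hr.


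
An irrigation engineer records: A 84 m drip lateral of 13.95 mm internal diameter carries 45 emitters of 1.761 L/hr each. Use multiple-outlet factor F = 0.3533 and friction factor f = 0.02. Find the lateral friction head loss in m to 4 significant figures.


Approach: apply Darcy-Weisbach with the multiple-outlet F-factor, Q = n*q/(3600*1000) m^3/s; v = Q/A; hf = F*f*(L/D)*(v^2/(2g)).
Q = 45*1.761/(3600*1000) = 2.20125e-05 m^3/s
A = pi*(13.95e-3/2)^2 = 1.52840e-04 m^2, so v = Q/A = 0.144023 m/s
hf = 0.3533*0.02*(84/0.01395)*(0.144023^2/(2*9.81)) = 0.04498 m
Therefore the lateral friction head loss = 0.04498 m.


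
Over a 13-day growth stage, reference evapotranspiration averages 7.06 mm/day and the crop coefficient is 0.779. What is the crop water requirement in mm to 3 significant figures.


Approach: apply the crop water requirement relation, CWR = ET0 * Kc * days.
CWR = 7.06 * 0.779 * 13 = 71.5 mm
Therefore the crop water requirement = 71.5 mm.


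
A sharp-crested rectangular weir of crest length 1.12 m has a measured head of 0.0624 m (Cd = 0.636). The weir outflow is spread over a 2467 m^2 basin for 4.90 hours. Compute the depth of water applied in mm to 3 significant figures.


Approach: apply the rectangular weir equation with a volume-to-depth conversion, Q = (2/3)*Cd*L*sqrt(2g)*H^1.5; d = Q*t/A * 1000.
Step 1 — weir discharge:
  Q = (2/3)*0.636*1.12*sqrt(2*9.81)*0.0624^1.5 = 0.032788 m^3/s
Step 2 — volume: V = 0.032788 * 4.90*3600 = 578.37 m^3
Step 3 — depth: d = V/A * 1000 = 578.37/2467 * 1000 = 234 mm
Therefore the depth of water applied = 234 mm.


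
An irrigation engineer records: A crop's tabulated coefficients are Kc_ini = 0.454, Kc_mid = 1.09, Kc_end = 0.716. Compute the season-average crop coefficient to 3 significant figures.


Approach: apply a simple seasonal average, Kc_avg = (Kc_ini + Kc_mid + Kc_end)/3.
Kc_avg = (0.454 + 1.09 + 0.716)/3 = 0.753
Therefore the season-average crop coefficient = 0.753.


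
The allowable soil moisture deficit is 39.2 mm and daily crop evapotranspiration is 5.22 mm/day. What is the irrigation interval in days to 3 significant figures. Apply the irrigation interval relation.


Approach: apply the irrigation interval relation, interval = SMD / ETc.
interval = 39.2 / 5.22 = 7.51 days
Therefore the irrigation interval = 7.51 days.


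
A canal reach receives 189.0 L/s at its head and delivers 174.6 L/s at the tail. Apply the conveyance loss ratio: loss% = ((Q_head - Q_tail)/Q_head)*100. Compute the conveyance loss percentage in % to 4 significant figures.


loss = ((189.0 - 174.6)/189.0)*100 = 7.619 %
Therefore the conveyance loss percentage = 7.619 %.


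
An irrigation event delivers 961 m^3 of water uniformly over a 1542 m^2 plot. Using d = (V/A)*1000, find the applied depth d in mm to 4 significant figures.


d = (961 / 1542) * 1000 = 623.2 mm
Therefore the applied depth d = 623.2 mm.


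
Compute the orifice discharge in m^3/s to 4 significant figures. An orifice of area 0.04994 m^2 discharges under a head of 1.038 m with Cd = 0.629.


Approach: apply the orifice equation, Q = Cd*A*sqrt(2*g*h).
Q = 0.629 * 0.04994 * sqrt(2*9.81*1.038) = 0.1418 m^3/s
Therefore the orifice discharge = 0.1418 m^3/s.


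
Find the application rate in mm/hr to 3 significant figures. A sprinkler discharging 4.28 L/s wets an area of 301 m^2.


Approach: apply the application rate relation, rate = (Q/A)*3600.
rate = (4.28 / 301) * 3600 = 51.2 mm/hr
Therefore the application rate = 51.2 mm/hr.


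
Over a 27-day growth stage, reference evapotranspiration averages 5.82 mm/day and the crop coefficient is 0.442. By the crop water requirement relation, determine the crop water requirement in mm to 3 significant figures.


Approach: apply the crop water requirement relation, CWR = ET0 * Kc * days.
CWR = 5.82 * 0.442 * 27 = 69.5 mm
Therefore the crop water requirement = 69.5 mm.


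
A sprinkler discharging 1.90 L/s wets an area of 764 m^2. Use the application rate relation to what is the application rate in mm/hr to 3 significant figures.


Approach: apply the application rate relation, rate = (Q/A)*3600.
rate = (1.90 / 764) * 3600 = 8.95 mm/hr
Therefore the application rate = 8.95 mm/hr.


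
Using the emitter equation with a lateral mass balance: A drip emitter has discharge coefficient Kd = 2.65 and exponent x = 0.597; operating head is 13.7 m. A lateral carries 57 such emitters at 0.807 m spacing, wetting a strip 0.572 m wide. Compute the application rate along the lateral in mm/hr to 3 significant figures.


Approach: apply the emitter equation with a lateral mass balance, q = Kd*h^x; Q = n*q; rate = Q/(n*spacing*width).
Step 1 — single emitter flow (q = Kd*h^x):
  q = 2.65 * 13.7^0.597 = 12.644 L/hr
Step 2 — total lateral flow: Q = 57 * 12.644 = 720.68 L/hr
Step 3 — wetted area: A = 57 * 0.807 * 0.572 = 26.311 m^2
Step 4 — application rate: Q/A = 720.68/26.311 = 27.4 mm/hr
Therefore the application rate along the lateral = 27.4 mm/hr.


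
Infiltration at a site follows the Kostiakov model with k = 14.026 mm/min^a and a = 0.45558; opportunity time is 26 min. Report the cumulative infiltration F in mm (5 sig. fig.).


Approach: apply the Kostiakov infiltration equation, F = k*t^a.
F = 14.026 * 26^0.45558 = 61.882 mm
Therefore the cumulative infiltration F = 61.882 mm.


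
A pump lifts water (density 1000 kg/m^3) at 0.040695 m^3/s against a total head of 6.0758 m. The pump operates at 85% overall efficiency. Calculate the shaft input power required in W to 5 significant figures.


Approach: apply hydraulic power then efficiency conversion, P = rho*g*Q*H; P_in = P/eta.
Step 1 — hydraulic power (P = rho*g*Q*H):
  P = 1000 * 9.81 * 0.040695 * 6.0758 = 2425.568 W
Step 2 — input power: P_in = P/eta = 2425.568 / 0.85 = 2853.6 W
Therefore the shaft input power required = 2853.6 W.


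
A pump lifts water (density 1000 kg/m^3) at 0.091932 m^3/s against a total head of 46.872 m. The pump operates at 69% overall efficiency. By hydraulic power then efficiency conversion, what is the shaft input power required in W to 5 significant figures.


Approach: apply hydraulic power then efficiency conversion, P = rho*g*Q*H; P_in = P/eta.
Step 1 — hydraulic power (P = rho*g*Q*H):
  P = 1000 * 9.81 * 0.091932 * 46.872 = 42271.65 W
Step 2 — input power: P_in = P/eta = 42271.65 / 0.69 = 61263 W
Therefore the shaft input power required = 61263 W.


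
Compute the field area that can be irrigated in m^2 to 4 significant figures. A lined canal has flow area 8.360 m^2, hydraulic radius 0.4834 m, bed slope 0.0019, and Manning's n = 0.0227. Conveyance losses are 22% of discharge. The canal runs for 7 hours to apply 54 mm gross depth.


Approach: apply Manning's equation with a conveyance and depth budget, Q = (1/n)*A*R^(2/3)*S^(1/2); Q_field = Q*(1-loss); Area = Q_field*t/(d/1000).
Step 1 — canal discharge (Manning's equation):
  Q = (1/0.0227) * 8.360 * 0.4834^(2/3) * 0.0019^(1/2) = 9.88769 m^3/s
Step 2 — delivered flow: Q_field = 9.88769*(1 - 22/100) = 7.71240 m^3/s
Step 3 — volume delivered: V = 7.71240 * 7*3600 = 194352 m^3
Step 4 — area served: A = V / (depth/1000) = 194352 / 0.054 = 3599000 m^2
Therefore the field area that can be irrigated = 3599000 m^2.
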